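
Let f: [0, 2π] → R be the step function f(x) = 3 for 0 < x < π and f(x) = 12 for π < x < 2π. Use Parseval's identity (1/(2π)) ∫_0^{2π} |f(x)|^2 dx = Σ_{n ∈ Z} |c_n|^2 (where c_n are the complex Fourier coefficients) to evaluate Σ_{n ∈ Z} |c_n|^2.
Σ |c_n|^2 = 153/2

Parseval equates the L^2 energy of f (normalised by 1/(2π)) with the ℓ^2 sum of its Fourier coefficients: (1/(2π)) ∫_0^{2π} |f|^2 = Σ |c_n|^2.
Compute the left side: (1/(2π)) [∫_0^π 3^2 dx + ∫_π^{2π} 12^2 dx] = (1/(2π)) · (9π + 144π) = (9 + 144)/2 = 153/2.
So Σ_{n ∈ Z} |c_n|^2 = 153/2.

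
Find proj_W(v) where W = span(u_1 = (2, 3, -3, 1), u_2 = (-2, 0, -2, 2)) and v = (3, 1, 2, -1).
proj_W(v) = (178/65, 54/65, 88/65, -124/65)

Set up U = [u_1 | ... | u_2] ∈ R^(4×2). The projector onto W = col(U) is P = U (U^T U)^(-1) U^T.
Compute U^T U =
  [23, 4]
  [4, 12],
and U^T v = (2, -12).
Solve U^T U · c = U^T v for the coefficients: c = (18/65, -71/65). The projection is proj_W(v) = U c.
Check: (v - proj_W(v)) · u_1 = 0  (should be 0).
Check: (v - proj_W(v)) · u_2 = 0  (should be 0).
Result: proj_W(v) = (178/65, 54/65, 88/65, -124/65).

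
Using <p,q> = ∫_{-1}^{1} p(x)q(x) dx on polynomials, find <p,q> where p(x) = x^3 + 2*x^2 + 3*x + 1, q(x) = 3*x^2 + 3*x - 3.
<p,q> = 8/5

Expand the product: p(x)·q(x) = 3*x^5 + 9*x^4 + 12*x^3 + 6*x^2 - 6*x - 3.
∫_{-1}^{1} of each monomial x^k gives [2/(k+1) if k even, 0 if k odd]. Integrating term-by-term (or equivalently evaluating the antiderivative F(x) = x^6/2 + 9*x^5/5 + 3*x^4 + 2*x^3 - 3*x^2 - 3*x at the endpoints):
  F(1) − F(−1) = 13/10 − (-3/10) = 8/5.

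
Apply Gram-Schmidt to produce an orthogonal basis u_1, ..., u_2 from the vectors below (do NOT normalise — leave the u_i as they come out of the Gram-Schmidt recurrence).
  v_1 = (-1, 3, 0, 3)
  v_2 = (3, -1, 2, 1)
Orthogonal basis:
  u_1 = (-1, 3, 0, 3)
  u_2 = (54/19, -10/19, 2, 28/19)

Apply the Gram-Schmidt recurrence
  u_1 = v_1
  u_i = v_i − Σ_{j<i} ((v_i · u_j) / (u_j · u_j)) · u_j.

Step by step this gives:
  u_1 = (-1, 3, 0, 3)
  u_2 = (54/19, -10/19, 2, 28/19)

Orthogonality check:
  u_2 · u_1 = 0 (should be 0)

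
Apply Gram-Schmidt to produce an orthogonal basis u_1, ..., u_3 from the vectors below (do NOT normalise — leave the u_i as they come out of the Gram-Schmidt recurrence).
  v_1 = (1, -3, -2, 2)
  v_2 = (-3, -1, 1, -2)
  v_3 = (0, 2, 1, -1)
Orthogonal basis:
  u_1 = (1, -3, -2, 2)
  u_2 = (-8/3, -2, 1/3, -4/3)
  u_3 = (1/13, -1/39, -2/39, -5/39)

Apply the Gram-Schmidt recurrence
  u_1 = v_1
  u_i = v_i − Σ_{j<i} ((v_i · u_j) / (u_j · u_j)) · u_j.

Step by step this gives:
  u_1 = (1, -3, -2, 2)
  u_2 = (-8/3, -2, 1/3, -4/3)
  u_3 = (1/13, -1/39, -2/39, -5/39)

Orthogonality check:
  u_2 · u_1 = 0 (should be 0)
  u_3 · u_1 = 0 (should be 0)
  u_3 · u_2 = 0 (should be 0)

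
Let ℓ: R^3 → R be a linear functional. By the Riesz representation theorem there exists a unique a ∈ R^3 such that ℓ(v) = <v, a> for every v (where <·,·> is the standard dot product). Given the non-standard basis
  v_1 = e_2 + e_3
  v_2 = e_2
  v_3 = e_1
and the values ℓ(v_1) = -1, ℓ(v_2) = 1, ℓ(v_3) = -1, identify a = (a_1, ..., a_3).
a = (-1, 1, -2)

Write a = (a_1, ..., a_3) in the standard basis. For each basis vector v_i, ℓ(v_i) = <v_i, a> is a linear equation in the a_j's. Collect the n equations into a matrix system V a = ℓ, where row i of V is v_i (expressed in the standard basis). Since V is invertible (lower-triangular with 1s on the diagonal, up to permutation), solve by back-substitution:
  V =
[[0, 1, 1],
 [0, 1, 0],
 [1, 0, 0]]
  V a = (-1, 1, -1)
Solving gives a = (-1, 1, -2).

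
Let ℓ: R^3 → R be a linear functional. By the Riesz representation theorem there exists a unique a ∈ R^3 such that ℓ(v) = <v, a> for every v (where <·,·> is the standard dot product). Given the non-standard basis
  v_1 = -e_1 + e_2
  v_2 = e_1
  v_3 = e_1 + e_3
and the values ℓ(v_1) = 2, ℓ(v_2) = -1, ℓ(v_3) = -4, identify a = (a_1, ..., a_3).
a = (-1, 1, -3)

Write a = (a_1, ..., a_3) in the standard basis. For each basis vector v_i, ℓ(v_i) = <v_i, a> is a linear equation in the a_j's. Collect the n equations into a matrix system V a = ℓ, where row i of V is v_i (expressed in the standard basis). Since V is invertible (lower-triangular with 1s on the diagonal, up to permutation), solve by back-substitution:
  V =
[[-1, 1, 0],
 [1, 0, 0],
 [1, 0, 1]]
  V a = (2, -1, -4)
Solving gives a = (-1, 1, -3).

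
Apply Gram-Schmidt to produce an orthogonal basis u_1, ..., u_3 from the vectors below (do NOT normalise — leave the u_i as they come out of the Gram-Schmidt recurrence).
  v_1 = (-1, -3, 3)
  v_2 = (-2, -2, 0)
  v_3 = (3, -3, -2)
Orthogonal basis:
  u_1 = (-1, -3, 3)
  u_2 = (-30/19, -14/19, -24/19)
  u_3 = (3, -3, -2)

Apply the Gram-Schmidt recurrence
  u_1 = v_1
  u_i = v_i − Σ_{j<i} ((v_i · u_j) / (u_j · u_j)) · u_j.

Step by step this gives:
  u_1 = (-1, -3, 3)
  u_2 = (-30/19, -14/19, -24/19)
  u_3 = (3, -3, -2)

Orthogonality check:
  u_2 · u_1 = 0 (should be 0)
  u_3 · u_1 = 0 (should be 0)
  u_3 · u_2 = 0 (should be 0)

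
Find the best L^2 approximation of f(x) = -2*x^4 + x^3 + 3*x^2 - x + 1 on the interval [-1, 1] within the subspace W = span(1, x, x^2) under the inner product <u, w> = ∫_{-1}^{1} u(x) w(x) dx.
g(x) = 9*x^2/7 - 2*x/5 + 41/35

The best approximation g ∈ W is the orthogonal projection of f onto W. Writing g = a_0 + a_1 x + a_2 x^2, the coefficients solve the normal equations G · a = b where
  G_{ij} = <φ_i, φ_j> and b_i = <f, φ_i>, with φ_0 = 1, φ_1 = x, φ_2 = x^2.
G =
  [2, 0, 2/3]
  [0, 2/3, 0]
  [2/3, 0, 2/5],
b = (16/5, -4/15, 136/105).
Solving gives a_0 = 41/35, a_1 = -2/5, a_2 = 9/7, so
  g(x) = 9*x^2/7 - 2*x/5 + 41/35.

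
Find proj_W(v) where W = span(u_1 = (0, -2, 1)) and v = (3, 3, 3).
proj_W(v) = (0, 6/5, -3/5)

Set up U = [u_1 | ... | u_1] ∈ R^(3×1). The projector onto W = col(U) is P = U (U^T U)^(-1) U^T.
Compute U^T U =
  [5],
and U^T v = (-3).
Solve U^T U · c = U^T v for the coefficients: c = (-3/5). The projection is proj_W(v) = U c.
Check: (v - proj_W(v)) · u_1 = 0  (should be 0).
Result: proj_W(v) = (0, 6/5, -3/5).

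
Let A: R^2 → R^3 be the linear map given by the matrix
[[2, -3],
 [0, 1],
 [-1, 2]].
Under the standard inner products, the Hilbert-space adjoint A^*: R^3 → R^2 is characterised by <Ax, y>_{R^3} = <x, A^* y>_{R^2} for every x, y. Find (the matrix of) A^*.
A^* = A^T =
[[2, 0, -1],
 [-3, 1, 2]]

For real matrices with standard dot products, the defining identity <Ax, y> = <x, A^* y> gives (Ax)^T y = x^T (A^*) y, i.e. x^T A^T y = x^T (A^*) y. Since this holds for all x, y, we must have A^* = A^T. Therefore
A^* =
[[2, 0, -1],
 [-3, 1, 2]].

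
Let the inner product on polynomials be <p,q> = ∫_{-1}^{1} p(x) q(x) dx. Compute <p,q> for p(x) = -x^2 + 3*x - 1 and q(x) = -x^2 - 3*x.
<p,q> = -74/15

Expand the product: p(x)·q(x) = x^4 - 8*x^2 + 3*x.
∫_{-1}^{1} of each monomial x^k gives [2/(k+1) if k even, 0 if k odd]. Integrating term-by-term (or equivalently evaluating the antiderivative F(x) = x^5/5 - 8*x^3/3 + 3*x^2/2 at the endpoints):
  F(1) − F(−1) = -29/30 − (119/30) = -74/15.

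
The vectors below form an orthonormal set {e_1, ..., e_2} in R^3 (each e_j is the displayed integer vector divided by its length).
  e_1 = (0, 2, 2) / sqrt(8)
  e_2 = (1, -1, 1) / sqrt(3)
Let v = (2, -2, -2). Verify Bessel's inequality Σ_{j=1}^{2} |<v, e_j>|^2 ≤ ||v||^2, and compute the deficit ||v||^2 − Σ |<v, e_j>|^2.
Σ |<v, e_j>|^2 = 28/3; ||v||^2 = 12; deficit = 8/3

Write each e_j = u_j / sqrt(<u_j, u_j>) where u_j is the displayed integer vector. Then <v, e_j> = <v, u_j> / sqrt(<u_j, u_j>), so |<v, e_j>|^2 = <v, u_j>^2 / <u_j, u_j>.
Coefficients: <v, e_1> = -8/sqrt(8), <v, e_2> = 2/sqrt(3).
Square and sum: Σ |<v, e_j>|^2 = 28/3.
Compute ||v||^2 = v·v = 12.
Deficit = 12 − 28/3 = 8/3 ≥ 0, confirming Bessel's inequality. (The deficit equals ||v − Σ <v,e_j> e_j||^2, the squared distance from v to span{e_j}.)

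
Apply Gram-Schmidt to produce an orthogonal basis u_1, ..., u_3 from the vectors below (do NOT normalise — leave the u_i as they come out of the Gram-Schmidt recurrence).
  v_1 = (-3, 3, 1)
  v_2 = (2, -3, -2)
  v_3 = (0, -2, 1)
Orthogonal basis:
  u_1 = (-3, 3, 1)
  u_2 = (-13/19, -6/19, -21/19)
  u_3 = (-33/34, -22/17, 33/34)

Apply the Gram-Schmidt recurrence
  u_1 = v_1
  u_i = v_i − Σ_{j<i} ((v_i · u_j) / (u_j · u_j)) · u_j.

Step by step this gives:
  u_1 = (-3, 3, 1)
  u_2 = (-13/19, -6/19, -21/19)
  u_3 = (-33/34, -22/17, 33/34)

Orthogonality check:
  u_2 · u_1 = 0 (should be 0)
  u_3 · u_1 = 0 (should be 0)
  u_3 · u_2 = 0 (should be 0)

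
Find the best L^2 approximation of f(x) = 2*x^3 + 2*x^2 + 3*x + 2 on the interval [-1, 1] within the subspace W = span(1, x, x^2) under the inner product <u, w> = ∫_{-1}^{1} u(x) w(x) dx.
g(x) = 2*x^2 + 21*x/5 + 2

The best approximation g ∈ W is the orthogonal projection of f onto W. Writing g = a_0 + a_1 x + a_2 x^2, the coefficients solve the normal equations G · a = b where
  G_{ij} = <φ_i, φ_j> and b_i = <f, φ_i>, with φ_0 = 1, φ_1 = x, φ_2 = x^2.
G =
  [2, 0, 2/3]
  [0, 2/3, 0]
  [2/3, 0, 2/5],
b = (16/3, 14/5, 32/15).
Solving gives a_0 = 2, a_1 = 21/5, a_2 = 2, so
  g(x) = 2*x^2 + 21*x/5 + 2.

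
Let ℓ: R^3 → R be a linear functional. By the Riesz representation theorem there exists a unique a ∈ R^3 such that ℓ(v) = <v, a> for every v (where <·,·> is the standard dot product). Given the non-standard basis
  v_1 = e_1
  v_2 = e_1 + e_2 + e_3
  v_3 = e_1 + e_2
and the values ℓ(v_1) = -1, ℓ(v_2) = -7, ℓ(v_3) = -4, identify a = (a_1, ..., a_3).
a = (-1, -3, -3)

Write a = (a_1, ..., a_3) in the standard basis. For each basis vector v_i, ℓ(v_i) = <v_i, a> is a linear equation in the a_j's. Collect the n equations into a matrix system V a = ℓ, where row i of V is v_i (expressed in the standard basis). Since V is invertible (lower-triangular with 1s on the diagonal, up to permutation), solve by back-substitution:
  V =
[[1, 0, 0],
 [1, 1, 1],
 [1, 1, 0]]
  V a = (-1, -7, -4)
Solving gives a = (-1, -3, -3).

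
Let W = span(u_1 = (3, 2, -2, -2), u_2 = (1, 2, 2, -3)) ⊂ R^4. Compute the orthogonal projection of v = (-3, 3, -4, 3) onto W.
proj_W(v) = (13/99, -118/99, -262/99, 71/33)

Set up U = [u_1 | ... | u_2] ∈ R^(4×2). The projector onto W = col(U) is P = U (U^T U)^(-1) U^T.
Compute U^T U =
  [21, 9]
  [9, 18],
and U^T v = (-1, -14).
Solve U^T U · c = U^T v for the coefficients: c = (4/11, -95/99). The projection is proj_W(v) = U c.
Check: (v - proj_W(v)) · u_1 = 0  (should be 0).
Check: (v - proj_W(v)) · u_2 = 0  (should be 0).
Result: proj_W(v) = (13/99, -118/99, -262/99, 71/33).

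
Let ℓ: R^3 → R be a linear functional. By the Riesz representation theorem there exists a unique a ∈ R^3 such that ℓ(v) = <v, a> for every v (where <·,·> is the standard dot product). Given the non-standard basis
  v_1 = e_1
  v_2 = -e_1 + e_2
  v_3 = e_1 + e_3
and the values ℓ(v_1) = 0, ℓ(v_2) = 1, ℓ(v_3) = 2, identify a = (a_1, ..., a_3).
a = (0, 1, 2)

Write a = (a_1, ..., a_3) in the standard basis. For each basis vector v_i, ℓ(v_i) = <v_i, a> is a linear equation in the a_j's. Collect the n equations into a matrix system V a = ℓ, where row i of V is v_i (expressed in the standard basis). Since V is invertible (lower-triangular with 1s on the diagonal, up to permutation), solve by back-substitution:
  V =
[[1, 0, 0],
 [-1, 1, 0],
 [1, 0, 1]]
  V a = (0, 1, 2)
Solving gives a = (0, 1, 2).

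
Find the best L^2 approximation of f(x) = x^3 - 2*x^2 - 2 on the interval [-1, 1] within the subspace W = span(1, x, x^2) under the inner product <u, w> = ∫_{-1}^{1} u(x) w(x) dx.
g(x) = -2*x^2 + 3*x/5 - 2

The best approximation g ∈ W is the orthogonal projection of f onto W. Writing g = a_0 + a_1 x + a_2 x^2, the coefficients solve the normal equations G · a = b where
  G_{ij} = <φ_i, φ_j> and b_i = <f, φ_i>, with φ_0 = 1, φ_1 = x, φ_2 = x^2.
G =
  [2, 0, 2/3]
  [0, 2/3, 0]
  [2/3, 0, 2/5],
b = (-16/3, 2/5, -32/15).
Solving gives a_0 = -2, a_1 = 3/5, a_2 = -2, so
  g(x) = -2*x^2 + 3*x/5 - 2.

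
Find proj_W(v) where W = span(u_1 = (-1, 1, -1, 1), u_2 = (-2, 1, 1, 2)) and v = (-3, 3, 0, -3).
proj_W(v) = (-3/4, 3/4, -3/4, 3/4)

Set up U = [u_1 | ... | u_2] ∈ R^(4×2). The projector onto W = col(U) is P = U (U^T U)^(-1) U^T.
Compute U^T U =
  [4, 4]
  [4, 10],
and U^T v = (3, 3).
Solve U^T U · c = U^T v for the coefficients: c = (3/4, 0). The projection is proj_W(v) = U c.
Check: (v - proj_W(v)) · u_1 = 0  (should be 0).
Check: (v - proj_W(v)) · u_2 = 0  (should be 0).
Result: proj_W(v) = (-3/4, 3/4, -3/4, 3/4).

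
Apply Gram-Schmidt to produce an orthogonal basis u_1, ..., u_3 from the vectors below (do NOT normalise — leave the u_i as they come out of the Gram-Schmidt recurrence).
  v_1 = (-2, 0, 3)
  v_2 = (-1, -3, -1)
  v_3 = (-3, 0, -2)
Orthogonal basis:
  u_1 = (-2, 0, 3)
  u_2 = (-15/13, -3, -10/13)
  u_3 = (-351/142, 195/142, -117/71)

Apply the Gram-Schmidt recurrence
  u_1 = v_1
  u_i = v_i − Σ_{j<i} ((v_i · u_j) / (u_j · u_j)) · u_j.

Step by step this gives:
  u_1 = (-2, 0, 3)
  u_2 = (-15/13, -3, -10/13)
  u_3 = (-351/142, 195/142, -117/71)

Orthogonality check:
  u_2 · u_1 = 0 (should be 0)
  u_3 · u_1 = 0 (should be 0)
  u_3 · u_2 = 0 (should be 0)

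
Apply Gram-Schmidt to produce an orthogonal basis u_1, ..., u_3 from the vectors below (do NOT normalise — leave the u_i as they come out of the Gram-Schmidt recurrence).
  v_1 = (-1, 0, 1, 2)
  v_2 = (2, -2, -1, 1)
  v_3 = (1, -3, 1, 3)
Orthogonal basis:
  u_1 = (-1, 0, 1, 2)
  u_2 = (11/6, -2, -5/6, 4/3)
  u_3 = (-3/59, -45/59, 55/59, -29/59)

Apply the Gram-Schmidt recurrence
  u_1 = v_1
  u_i = v_i − Σ_{j<i} ((v_i · u_j) / (u_j · u_j)) · u_j.

Step by step this gives:
  u_1 = (-1, 0, 1, 2)
  u_2 = (11/6, -2, -5/6, 4/3)
  u_3 = (-3/59, -45/59, 55/59, -29/59)

Orthogonality check:
  u_2 · u_1 = 0 (should be 0)
  u_3 · u_1 = 0 (should be 0)
  u_3 · u_2 = 0 (should be 0)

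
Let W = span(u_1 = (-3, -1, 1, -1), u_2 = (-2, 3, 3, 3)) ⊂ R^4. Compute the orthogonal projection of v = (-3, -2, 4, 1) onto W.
proj_W(v) = (-481/121, 25/363, 73/33, 25/363)

Set up U = [u_1 | ... | u_2] ∈ R^(4×2). The projector onto W = col(U) is P = U (U^T U)^(-1) U^T.
Compute U^T U =
  [12, 3]
  [3, 31],
and U^T v = (14, 15).
Solve U^T U · c = U^T v for the coefficients: c = (389/363, 46/121). The projection is proj_W(v) = U c.
Check: (v - proj_W(v)) · u_1 = 0  (should be 0).
Check: (v - proj_W(v)) · u_2 = 0  (should be 0).
Result: proj_W(v) = (-481/121, 25/363, 73/33, 25/363).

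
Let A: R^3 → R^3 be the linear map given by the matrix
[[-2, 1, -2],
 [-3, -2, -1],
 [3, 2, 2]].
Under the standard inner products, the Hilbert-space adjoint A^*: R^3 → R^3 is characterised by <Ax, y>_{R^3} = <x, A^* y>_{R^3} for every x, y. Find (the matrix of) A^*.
A^* = A^T =
[[-2, -3, 3],
 [1, -2, 2],
 [-2, -1, 2]]

For real matrices with standard dot products, the defining identity <Ax, y> = <x, A^* y> gives (Ax)^T y = x^T (A^*) y, i.e. x^T A^T y = x^T (A^*) y. Since this holds for all x, y, we must have A^* = A^T. Therefore
A^* =
[[-2, -3, 3],
 [1, -2, 2],
 [-2, -1, 2]].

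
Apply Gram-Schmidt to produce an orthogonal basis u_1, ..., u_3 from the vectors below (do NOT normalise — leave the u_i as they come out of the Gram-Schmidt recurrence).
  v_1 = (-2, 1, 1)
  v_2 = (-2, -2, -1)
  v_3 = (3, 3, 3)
Orthogonal basis:
  u_1 = (-2, 1, 1)
  u_2 = (-5/3, -13/6, -7/6)
  u_3 = (9/53, -36/53, 54/53)

Apply the Gram-Schmidt recurrence
  u_1 = v_1
  u_i = v_i − Σ_{j<i} ((v_i · u_j) / (u_j · u_j)) · u_j.

Step by step this gives:
  u_1 = (-2, 1, 1)
  u_2 = (-5/3, -13/6, -7/6)
  u_3 = (9/53, -36/53, 54/53)

Orthogonality check:
  u_2 · u_1 = 0 (should be 0)
  u_3 · u_1 = 0 (should be 0)
  u_3 · u_2 = 0 (should be 0)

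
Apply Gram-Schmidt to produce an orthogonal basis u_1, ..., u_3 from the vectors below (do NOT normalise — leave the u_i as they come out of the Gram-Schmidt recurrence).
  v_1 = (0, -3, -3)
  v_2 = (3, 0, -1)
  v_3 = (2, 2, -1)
Orthogonal basis:
  u_1 = (0, -3, -3)
  u_2 = (3, 1/2, -1/2)
  u_3 = (-7/19, 21/19, -21/19)

Apply the Gram-Schmidt recurrence
  u_1 = v_1
  u_i = v_i − Σ_{j<i} ((v_i · u_j) / (u_j · u_j)) · u_j.

Step by step this gives:
  u_1 = (0, -3, -3)
  u_2 = (3, 1/2, -1/2)
  u_3 = (-7/19, 21/19, -21/19)

Orthogonality check:
  u_2 · u_1 = 0 (should be 0)
  u_3 · u_1 = 0 (should be 0)
  u_3 · u_2 = 0 (should be 0)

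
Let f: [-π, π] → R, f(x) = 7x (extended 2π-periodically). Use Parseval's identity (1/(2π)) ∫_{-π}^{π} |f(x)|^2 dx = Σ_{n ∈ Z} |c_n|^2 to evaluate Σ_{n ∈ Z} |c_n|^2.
Σ |c_n|^2 = 49π^2/3

Expand and integrate term by term over [-π, π]:
  ∫ (7x)^2 dx = 49·(2π^3/3); ∫ 2·7·(0)·x dx = 0 (odd integrand); ∫ 0^2 dx = 0·2π.
So (1/(2π)) ∫_{-π}^{π} (7x)^2 dx = 49π^2/3 + 0 = 49π^2/3.
Parseval ⇒ Σ |c_n|^2 = 49π^2/3.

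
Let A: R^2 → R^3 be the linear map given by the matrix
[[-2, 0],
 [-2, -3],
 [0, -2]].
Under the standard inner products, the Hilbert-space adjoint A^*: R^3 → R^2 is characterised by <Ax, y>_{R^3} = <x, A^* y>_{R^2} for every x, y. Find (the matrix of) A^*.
A^* = A^T =
[[-2, -2, 0],
 [0, -3, -2]]

For real matrices with standard dot products, the defining identity <Ax, y> = <x, A^* y> gives (Ax)^T y = x^T (A^*) y, i.e. x^T A^T y = x^T (A^*) y. Since this holds for all x, y, we must have A^* = A^T. Therefore
A^* =
[[-2, -2, 0],
 [0, -3, -2]].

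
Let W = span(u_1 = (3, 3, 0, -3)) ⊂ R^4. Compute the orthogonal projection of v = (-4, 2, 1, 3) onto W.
proj_W(v) = (-5/3, -5/3, 0, 5/3)

Set up U = [u_1 | ... | u_1] ∈ R^(4×1). The projector onto W = col(U) is P = U (U^T U)^(-1) U^T.
Compute U^T U =
  [27],
and U^T v = (-15).
Solve U^T U · c = U^T v for the coefficients: c = (-5/9). The projection is proj_W(v) = U c.
Check: (v - proj_W(v)) · u_1 = 0  (should be 0).
Result: proj_W(v) = (-5/3, -5/3, 0, 5/3).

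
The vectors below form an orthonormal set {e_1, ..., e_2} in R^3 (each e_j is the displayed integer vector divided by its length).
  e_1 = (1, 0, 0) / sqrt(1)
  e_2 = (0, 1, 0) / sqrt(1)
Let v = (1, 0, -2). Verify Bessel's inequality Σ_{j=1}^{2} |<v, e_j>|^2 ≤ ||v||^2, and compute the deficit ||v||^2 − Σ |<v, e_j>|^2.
Σ |<v, e_j>|^2 = 1; ||v||^2 = 5; deficit = 4

Write each e_j = u_j / sqrt(<u_j, u_j>) where u_j is the displayed integer vector. Then <v, e_j> = <v, u_j> / sqrt(<u_j, u_j>), so |<v, e_j>|^2 = <v, u_j>^2 / <u_j, u_j>.
Coefficients: <v, e_1> = 1/sqrt(1), <v, e_2> = 0/sqrt(1).
Square and sum: Σ |<v, e_j>|^2 = 1.
Compute ||v||^2 = v·v = 5.
Deficit = 5 − 1 = 4 ≥ 0, confirming Bessel's inequality. (The deficit equals ||v − Σ <v,e_j> e_j||^2, the squared distance from v to span{e_j}.)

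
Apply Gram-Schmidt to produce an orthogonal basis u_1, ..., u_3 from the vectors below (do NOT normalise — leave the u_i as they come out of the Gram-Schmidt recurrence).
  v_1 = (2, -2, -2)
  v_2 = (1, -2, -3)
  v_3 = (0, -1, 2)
Orthogonal basis:
  u_1 = (2, -2, -2)
  u_2 = (-1, 0, -1)
  u_3 = (-2/3, -4/3, 2/3)

Apply the Gram-Schmidt recurrence
  u_1 = v_1
  u_i = v_i − Σ_{j<i} ((v_i · u_j) / (u_j · u_j)) · u_j.

Step by step this gives:
  u_1 = (2, -2, -2)
  u_2 = (-1, 0, -1)
  u_3 = (-2/3, -4/3, 2/3)

Orthogonality check:
  u_2 · u_1 = 0 (should be 0)
  u_3 · u_1 = 0 (should be 0)
  u_3 · u_2 = 0 (should be 0)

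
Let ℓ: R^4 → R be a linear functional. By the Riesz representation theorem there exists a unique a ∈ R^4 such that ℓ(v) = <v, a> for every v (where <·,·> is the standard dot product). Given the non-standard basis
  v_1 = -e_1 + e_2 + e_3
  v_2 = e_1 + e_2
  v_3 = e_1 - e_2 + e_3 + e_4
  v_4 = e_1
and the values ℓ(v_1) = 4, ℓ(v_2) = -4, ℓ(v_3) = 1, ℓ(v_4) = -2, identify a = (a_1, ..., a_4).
a = (-2, -2, 4, -3)

Write a = (a_1, ..., a_4) in the standard basis. For each basis vector v_i, ℓ(v_i) = <v_i, a> is a linear equation in the a_j's. Collect the n equations into a matrix system V a = ℓ, where row i of V is v_i (expressed in the standard basis). Since V is invertible (lower-triangular with 1s on the diagonal, up to permutation), solve by back-substitution:
  V =
[[-1, 1, 1, 0],
 [1, 1, 0, 0],
 [1, -1, 1, 1],
 [1, 0, 0, 0]]
  V a = (4, -4, 1, -2)
Solving gives a = (-2, -2, 4, -3).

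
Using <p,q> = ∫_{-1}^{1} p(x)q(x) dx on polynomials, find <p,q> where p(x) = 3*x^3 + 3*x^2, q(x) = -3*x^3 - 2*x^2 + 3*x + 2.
<p,q> = 92/35

Expand the product: p(x)·q(x) = -9*x^6 - 15*x^5 + 3*x^4 + 15*x^3 + 6*x^2.
∫_{-1}^{1} of each monomial x^k gives [2/(k+1) if k even, 0 if k odd]. Integrating term-by-term (or equivalently evaluating the antiderivative F(x) = -9*x^7/7 - 5*x^6/2 + 3*x^5/5 + 15*x^4/4 + 2*x^3 at the endpoints):
  F(1) − F(−1) = 359/140 − (-9/140) = 92/35.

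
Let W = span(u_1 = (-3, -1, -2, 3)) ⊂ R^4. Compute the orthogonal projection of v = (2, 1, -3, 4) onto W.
proj_W(v) = (-33/23, -11/23, -22/23, 33/23)

Set up U = [u_1 | ... | u_1] ∈ R^(4×1). The projector onto W = col(U) is P = U (U^T U)^(-1) U^T.
Compute U^T U =
  [23],
and U^T v = (11).
Solve U^T U · c = U^T v for the coefficients: c = (11/23). The projection is proj_W(v) = U c.
Check: (v - proj_W(v)) · u_1 = 0  (should be 0).
Result: proj_W(v) = (-33/23, -11/23, -22/23, 33/23).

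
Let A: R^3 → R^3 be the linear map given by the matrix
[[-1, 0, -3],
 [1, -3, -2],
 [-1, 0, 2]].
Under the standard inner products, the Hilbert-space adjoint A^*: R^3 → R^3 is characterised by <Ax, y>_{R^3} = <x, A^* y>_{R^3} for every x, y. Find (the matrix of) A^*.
A^* = A^T =
[[-1, 1, -1],
 [0, -3, 0],
 [-3, -2, 2]]

For real matrices with standard dot products, the defining identity <Ax, y> = <x, A^* y> gives (Ax)^T y = x^T (A^*) y, i.e. x^T A^T y = x^T (A^*) y. Since this holds for all x, y, we must have A^* = A^T. Therefore
A^* =
[[-1, 1, -1],
 [0, -3, 0],
 [-3, -2, 2]].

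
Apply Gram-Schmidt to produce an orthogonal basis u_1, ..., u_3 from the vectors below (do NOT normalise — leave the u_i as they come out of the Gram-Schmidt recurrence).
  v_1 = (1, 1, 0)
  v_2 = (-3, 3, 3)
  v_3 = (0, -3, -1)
Orthogonal basis:
  u_1 = (1, 1, 0)
  u_2 = (-3, 3, 3)
  u_3 = (1/6, -1/6, 1/3)

Apply the Gram-Schmidt recurrence
  u_1 = v_1
  u_i = v_i − Σ_{j<i} ((v_i · u_j) / (u_j · u_j)) · u_j.

Step by step this gives:
  u_1 = (1, 1, 0)
  u_2 = (-3, 3, 3)
  u_3 = (1/6, -1/6, 1/3)

Orthogonality check:
  u_2 · u_1 = 0 (should be 0)
  u_3 · u_1 = 0 (should be 0)
  u_3 · u_2 = 0 (should be 0)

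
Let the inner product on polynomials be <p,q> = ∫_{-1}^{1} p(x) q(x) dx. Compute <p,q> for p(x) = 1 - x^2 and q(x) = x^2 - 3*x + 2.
<p,q> = 44/15

Expand the product: p(x)·q(x) = -x^4 + 3*x^3 - x^2 - 3*x + 2.
∫_{-1}^{1} of each monomial x^k gives [2/(k+1) if k even, 0 if k odd]. Integrating term-by-term (or equivalently evaluating the antiderivative F(x) = -x^5/5 + 3*x^4/4 - x^3/3 - 3*x^2/2 + 2*x at the endpoints):
  F(1) − F(−1) = 43/60 − (-133/60) = 44/15.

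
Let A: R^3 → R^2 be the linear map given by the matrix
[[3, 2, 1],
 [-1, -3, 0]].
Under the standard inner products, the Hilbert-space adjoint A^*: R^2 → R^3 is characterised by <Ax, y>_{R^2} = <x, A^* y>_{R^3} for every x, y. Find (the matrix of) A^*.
A^* = A^T =
[[3, -1],
 [2, -3],
 [1, 0]]

For real matrices with standard dot products, the defining identity <Ax, y> = <x, A^* y> gives (Ax)^T y = x^T (A^*) y, i.e. x^T A^T y = x^T (A^*) y. Since this holds for all x, y, we must have A^* = A^T. Therefore
A^* =
[[3, -1],
 [2, -3],
 [1, 0]].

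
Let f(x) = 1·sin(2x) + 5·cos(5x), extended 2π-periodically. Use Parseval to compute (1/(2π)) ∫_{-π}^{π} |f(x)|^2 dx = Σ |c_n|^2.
Σ |c_n|^2 = 13

Expand |f|^2 and use orthogonality of {sin(nx), cos(mx)} on [-π, π]:
  ∫_{-π}^{π} sin(nx)^2 dx = π, ∫ cos(mx)^2 dx = π, and cross terms integrate to 0.
So ∫_{-π}^{π} f(x)^2 dx = 1^2 · π + 5^2 · π = (1 + 25)π.
Divide by 2π: (1 + 25)/2 = 13.
By Parseval, this equals Σ |c_n|^2.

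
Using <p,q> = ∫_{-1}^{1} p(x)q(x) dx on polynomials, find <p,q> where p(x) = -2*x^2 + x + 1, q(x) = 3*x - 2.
<p,q> = 2/3

Expand the product: p(x)·q(x) = -6*x^3 + 7*x^2 + x - 2.
∫_{-1}^{1} of each monomial x^k gives [2/(k+1) if k even, 0 if k odd]. Integrating term-by-term (or equivalently evaluating the antiderivative F(x) = -3*x^4/2 + 7*x^3/3 + x^2/2 - 2*x at the endpoints):
  F(1) − F(−1) = -2/3 − (-4/3) = 2/3.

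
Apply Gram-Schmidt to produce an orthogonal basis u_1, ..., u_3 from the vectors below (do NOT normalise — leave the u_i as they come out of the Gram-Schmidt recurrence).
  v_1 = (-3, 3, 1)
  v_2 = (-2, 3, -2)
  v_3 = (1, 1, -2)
Orthogonal basis:
  u_1 = (-3, 3, 1)
  u_2 = (1/19, 18/19, -51/19)
  u_3 = (9/14, 4/7, 3/14)

Apply the Gram-Schmidt recurrence
  u_1 = v_1
  u_i = v_i − Σ_{j<i} ((v_i · u_j) / (u_j · u_j)) · u_j.

Step by step this gives:
  u_1 = (-3, 3, 1)
  u_2 = (1/19, 18/19, -51/19)
  u_3 = (9/14, 4/7, 3/14)

Orthogonality check:
  u_2 · u_1 = 0 (should be 0)
  u_3 · u_1 = 0 (should be 0)
  u_3 · u_2 = 0 (should be 0)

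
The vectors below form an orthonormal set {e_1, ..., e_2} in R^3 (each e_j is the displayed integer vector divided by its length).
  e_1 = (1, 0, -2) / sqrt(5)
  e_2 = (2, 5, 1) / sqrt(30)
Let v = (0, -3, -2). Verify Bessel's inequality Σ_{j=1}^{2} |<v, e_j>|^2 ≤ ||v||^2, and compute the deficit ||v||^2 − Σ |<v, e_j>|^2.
Σ |<v, e_j>|^2 = 77/6; ||v||^2 = 13; deficit = 1/6

Write each e_j = u_j / sqrt(<u_j, u_j>) where u_j is the displayed integer vector. Then <v, e_j> = <v, u_j> / sqrt(<u_j, u_j>), so |<v, e_j>|^2 = <v, u_j>^2 / <u_j, u_j>.
Coefficients: <v, e_1> = 4/sqrt(5), <v, e_2> = -17/sqrt(30).
Square and sum: Σ |<v, e_j>|^2 = 77/6.
Compute ||v||^2 = v·v = 13.
Deficit = 13 − 77/6 = 1/6 ≥ 0, confirming Bessel's inequality. (The deficit equals ||v − Σ <v,e_j> e_j||^2, the squared distance from v to span{e_j}.)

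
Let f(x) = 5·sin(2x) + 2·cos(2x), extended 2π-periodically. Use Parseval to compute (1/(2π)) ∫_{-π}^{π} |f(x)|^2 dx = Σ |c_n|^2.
Σ |c_n|^2 = 29/2

Expand |f|^2 and use orthogonality of {sin(nx), cos(mx)} on [-π, π]:
  ∫_{-π}^{π} sin(nx)^2 dx = π, ∫ cos(mx)^2 dx = π, and cross terms integrate to 0.
So ∫_{-π}^{π} f(x)^2 dx = 5^2 · π + 2^2 · π = (25 + 4)π.
Divide by 2π: (25 + 4)/2 = 29/2.
By Parseval, this equals Σ |c_n|^2.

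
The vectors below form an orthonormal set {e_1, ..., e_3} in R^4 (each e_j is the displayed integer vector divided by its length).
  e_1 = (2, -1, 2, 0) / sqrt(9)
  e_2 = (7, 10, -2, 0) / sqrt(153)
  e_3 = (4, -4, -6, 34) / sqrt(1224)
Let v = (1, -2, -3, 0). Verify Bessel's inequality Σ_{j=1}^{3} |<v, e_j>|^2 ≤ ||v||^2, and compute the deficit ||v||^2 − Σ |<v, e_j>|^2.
Σ |<v, e_j>|^2 = 3/2; ||v||^2 = 14; deficit = 25/2

Write each e_j = u_j / sqrt(<u_j, u_j>) where u_j is the displayed integer vector. Then <v, e_j> = <v, u_j> / sqrt(<u_j, u_j>), so |<v, e_j>|^2 = <v, u_j>^2 / <u_j, u_j>.
Coefficients: <v, e_1> = -2/sqrt(9), <v, e_2> = -7/sqrt(153), <v, e_3> = 30/sqrt(1224).
Square and sum: Σ |<v, e_j>|^2 = 3/2.
Compute ||v||^2 = v·v = 14.
Deficit = 14 − 3/2 = 25/2 ≥ 0, confirming Bessel's inequality. (The deficit equals ||v − Σ <v,e_j> e_j||^2, the squared distance from v to span{e_j}.)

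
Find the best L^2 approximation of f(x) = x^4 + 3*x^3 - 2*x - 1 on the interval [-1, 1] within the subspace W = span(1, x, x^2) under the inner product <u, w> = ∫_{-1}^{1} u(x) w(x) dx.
g(x) = 6*x^2/7 - x/5 - 38/35

The best approximation g ∈ W is the orthogonal projection of f onto W. Writing g = a_0 + a_1 x + a_2 x^2, the coefficients solve the normal equations G · a = b where
  G_{ij} = <φ_i, φ_j> and b_i = <f, φ_i>, with φ_0 = 1, φ_1 = x, φ_2 = x^2.
G =
  [2, 0, 2/3]
  [0, 2/3, 0]
  [2/3, 0, 2/5],
b = (-8/5, -2/15, -8/21).
Solving gives a_0 = -38/35, a_1 = -1/5, a_2 = 6/7, so
  g(x) = 6*x^2/7 - x/5 - 38/35.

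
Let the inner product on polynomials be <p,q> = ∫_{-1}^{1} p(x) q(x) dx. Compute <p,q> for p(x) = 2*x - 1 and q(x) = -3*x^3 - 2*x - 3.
<p,q> = 14/15

Expand the product: p(x)·q(x) = -6*x^4 + 3*x^3 - 4*x^2 - 4*x + 3.
∫_{-1}^{1} of each monomial x^k gives [2/(k+1) if k even, 0 if k odd]. Integrating term-by-term (or equivalently evaluating the antiderivative F(x) = -6*x^5/5 + 3*x^4/4 - 4*x^3/3 - 2*x^2 + 3*x at the endpoints):
  F(1) − F(−1) = -47/60 − (-103/60) = 14/15.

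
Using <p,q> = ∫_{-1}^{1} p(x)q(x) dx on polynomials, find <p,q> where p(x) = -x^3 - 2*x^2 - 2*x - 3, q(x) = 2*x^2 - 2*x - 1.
<p,q> = 26/5

Expand the product: p(x)·q(x) = -2*x^5 - 2*x^4 + x^3 + 8*x + 3.
∫_{-1}^{1} of each monomial x^k gives [2/(k+1) if k even, 0 if k odd]. Integrating term-by-term (or equivalently evaluating the antiderivative F(x) = -x^6/3 - 2*x^5/5 + x^4/4 + 4*x^2 + 3*x at the endpoints):
  F(1) − F(−1) = 391/60 − (79/60) = 26/5.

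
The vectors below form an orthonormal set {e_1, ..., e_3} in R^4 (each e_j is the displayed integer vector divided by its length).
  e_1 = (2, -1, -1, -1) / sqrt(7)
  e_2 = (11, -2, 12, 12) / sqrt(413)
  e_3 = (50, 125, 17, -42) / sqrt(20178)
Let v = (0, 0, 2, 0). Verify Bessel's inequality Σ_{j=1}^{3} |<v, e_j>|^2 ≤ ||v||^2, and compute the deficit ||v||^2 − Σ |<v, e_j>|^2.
Σ |<v, e_j>|^2 = 346/171; ||v||^2 = 4; deficit = 338/171

Write each e_j = u_j / sqrt(<u_j, u_j>) where u_j is the displayed integer vector. Then <v, e_j> = <v, u_j> / sqrt(<u_j, u_j>), so |<v, e_j>|^2 = <v, u_j>^2 / <u_j, u_j>.
Coefficients: <v, e_1> = -2/sqrt(7), <v, e_2> = 24/sqrt(413), <v, e_3> = 34/sqrt(20178).
Square and sum: Σ |<v, e_j>|^2 = 346/171.
Compute ||v||^2 = v·v = 4.
Deficit = 4 − 346/171 = 338/171 ≥ 0, confirming Bessel's inequality. (The deficit equals ||v − Σ <v,e_j> e_j||^2, the squared distance from v to span{e_j}.)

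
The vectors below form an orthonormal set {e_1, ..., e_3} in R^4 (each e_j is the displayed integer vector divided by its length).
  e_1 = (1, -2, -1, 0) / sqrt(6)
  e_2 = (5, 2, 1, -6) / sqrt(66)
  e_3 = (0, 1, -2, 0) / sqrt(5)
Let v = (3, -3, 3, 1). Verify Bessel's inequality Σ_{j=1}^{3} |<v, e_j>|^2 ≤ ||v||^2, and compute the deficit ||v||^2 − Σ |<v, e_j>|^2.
Σ |<v, e_j>|^2 = 1251/55; ||v||^2 = 28; deficit = 289/55

Write each e_j = u_j / sqrt(<u_j, u_j>) where u_j is the displayed integer vector. Then <v, e_j> = <v, u_j> / sqrt(<u_j, u_j>), so |<v, e_j>|^2 = <v, u_j>^2 / <u_j, u_j>.
Coefficients: <v, e_1> = 6/sqrt(6), <v, e_2> = 6/sqrt(66), <v, e_3> = -9/sqrt(5).
Square and sum: Σ |<v, e_j>|^2 = 1251/55.
Compute ||v||^2 = v·v = 28.
Deficit = 28 − 1251/55 = 289/55 ≥ 0, confirming Bessel's inequality. (The deficit equals ||v − Σ <v,e_j> e_j||^2, the squared distance from v to span{e_j}.)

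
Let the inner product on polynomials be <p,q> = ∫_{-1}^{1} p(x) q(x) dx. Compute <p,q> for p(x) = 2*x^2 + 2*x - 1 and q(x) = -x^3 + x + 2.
<p,q> = -4/5

Expand the product: p(x)·q(x) = -2*x^5 - 2*x^4 + 3*x^3 + 6*x^2 + 3*x - 2.
∫_{-1}^{1} of each monomial x^k gives [2/(k+1) if k even, 0 if k odd]. Integrating term-by-term (or equivalently evaluating the antiderivative F(x) = -x^6/3 - 2*x^5/5 + 3*x^4/4 + 2*x^3 + 3*x^2/2 - 2*x at the endpoints):
  F(1) − F(−1) = 91/60 − (139/60) = -4/5.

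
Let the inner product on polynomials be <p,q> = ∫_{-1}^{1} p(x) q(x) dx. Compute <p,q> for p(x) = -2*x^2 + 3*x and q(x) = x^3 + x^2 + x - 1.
<p,q> = 56/15

Expand the product: p(x)·q(x) = -2*x^5 + x^4 + x^3 + 5*x^2 - 3*x.
∫_{-1}^{1} of each monomial x^k gives [2/(k+1) if k even, 0 if k odd]. Integrating term-by-term (or equivalently evaluating the antiderivative F(x) = -x^6/3 + x^5/5 + x^4/4 + 5*x^3/3 - 3*x^2/2 at the endpoints):
  F(1) − F(−1) = 17/60 − (-69/20) = 56/15.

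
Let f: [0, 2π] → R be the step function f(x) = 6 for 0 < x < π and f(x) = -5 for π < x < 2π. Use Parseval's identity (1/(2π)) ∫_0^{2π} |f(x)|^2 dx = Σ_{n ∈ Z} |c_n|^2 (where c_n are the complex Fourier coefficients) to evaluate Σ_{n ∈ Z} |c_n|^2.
Σ |c_n|^2 = 61/2

Parseval equates the L^2 energy of f (normalised by 1/(2π)) with the ℓ^2 sum of its Fourier coefficients: (1/(2π)) ∫_0^{2π} |f|^2 = Σ |c_n|^2.
Compute the left side: (1/(2π)) [∫_0^π 6^2 dx + ∫_π^{2π} (-5)^2 dx] = (1/(2π)) · (36π + 25π) = (36 + 25)/2 = 61/2.
So Σ_{n ∈ Z} |c_n|^2 = 61/2.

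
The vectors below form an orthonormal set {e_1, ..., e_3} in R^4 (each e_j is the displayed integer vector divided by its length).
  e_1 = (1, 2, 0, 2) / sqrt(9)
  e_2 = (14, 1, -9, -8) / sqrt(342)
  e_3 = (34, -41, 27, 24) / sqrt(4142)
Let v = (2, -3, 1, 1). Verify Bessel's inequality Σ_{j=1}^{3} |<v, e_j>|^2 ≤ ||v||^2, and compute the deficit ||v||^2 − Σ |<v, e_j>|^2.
Σ |<v, e_j>|^2 = 1610/109; ||v||^2 = 15; deficit = 25/109

Write each e_j = u_j / sqrt(<u_j, u_j>) where u_j is the displayed integer vector. Then <v, e_j> = <v, u_j> / sqrt(<u_j, u_j>), so |<v, e_j>|^2 = <v, u_j>^2 / <u_j, u_j>.
Coefficients: <v, e_1> = -2/sqrt(9), <v, e_2> = 8/sqrt(342), <v, e_3> = 242/sqrt(4142).
Square and sum: Σ |<v, e_j>|^2 = 1610/109.
Compute ||v||^2 = v·v = 15.
Deficit = 15 − 1610/109 = 25/109 ≥ 0, confirming Bessel's inequality. (The deficit equals ||v − Σ <v,e_j> e_j||^2, the squared distance from v to span{e_j}.)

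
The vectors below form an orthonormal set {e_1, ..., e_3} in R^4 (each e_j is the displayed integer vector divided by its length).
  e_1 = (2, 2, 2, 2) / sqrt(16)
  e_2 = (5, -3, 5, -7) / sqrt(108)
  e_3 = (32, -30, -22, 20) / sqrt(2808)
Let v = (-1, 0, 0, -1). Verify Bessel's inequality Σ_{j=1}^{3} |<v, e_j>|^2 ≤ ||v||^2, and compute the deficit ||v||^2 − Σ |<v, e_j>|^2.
Σ |<v, e_j>|^2 = 2; ||v||^2 = 2; deficit = 0

Write each e_j = u_j / sqrt(<u_j, u_j>) where u_j is the displayed integer vector. Then <v, e_j> = <v, u_j> / sqrt(<u_j, u_j>), so |<v, e_j>|^2 = <v, u_j>^2 / <u_j, u_j>.
Coefficients: <v, e_1> = -4/sqrt(16), <v, e_2> = 2/sqrt(108), <v, e_3> = -52/sqrt(2808).
Square and sum: Σ |<v, e_j>|^2 = 2.
Compute ||v||^2 = v·v = 2.
Deficit = 2 − 2 = 0 ≥ 0, confirming Bessel's inequality. (The deficit equals ||v − Σ <v,e_j> e_j||^2, the squared distance from v to span{e_j}.)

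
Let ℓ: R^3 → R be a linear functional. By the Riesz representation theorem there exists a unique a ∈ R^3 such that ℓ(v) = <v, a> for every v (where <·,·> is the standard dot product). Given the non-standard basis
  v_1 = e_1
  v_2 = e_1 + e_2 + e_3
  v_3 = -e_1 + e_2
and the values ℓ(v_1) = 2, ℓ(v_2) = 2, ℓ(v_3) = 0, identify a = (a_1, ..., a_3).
a = (2, 2, -2)

Write a = (a_1, ..., a_3) in the standard basis. For each basis vector v_i, ℓ(v_i) = <v_i, a> is a linear equation in the a_j's. Collect the n equations into a matrix system V a = ℓ, where row i of V is v_i (expressed in the standard basis). Since V is invertible (lower-triangular with 1s on the diagonal, up to permutation), solve by back-substitution:
  V =
[[1, 0, 0],
 [1, 1, 1],
 [-1, 1, 0]]
  V a = (2, 2, 0)
Solving gives a = (2, 2, -2).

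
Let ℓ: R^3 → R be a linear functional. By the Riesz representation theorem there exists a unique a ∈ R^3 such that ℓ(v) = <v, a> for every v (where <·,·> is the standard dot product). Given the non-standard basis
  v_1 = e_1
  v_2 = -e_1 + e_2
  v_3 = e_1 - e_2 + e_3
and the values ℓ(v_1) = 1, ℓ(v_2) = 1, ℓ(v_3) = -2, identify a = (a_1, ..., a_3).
a = (1, 2, -1)

Write a = (a_1, ..., a_3) in the standard basis. For each basis vector v_i, ℓ(v_i) = <v_i, a> is a linear equation in the a_j's. Collect the n equations into a matrix system V a = ℓ, where row i of V is v_i (expressed in the standard basis). Since V is invertible (lower-triangular with 1s on the diagonal, up to permutation), solve by back-substitution:
  V =
[[1, 0, 0],
 [-1, 1, 0],
 [1, -1, 1]]
  V a = (1, 1, -2)
Solving gives a = (1, 2, -1).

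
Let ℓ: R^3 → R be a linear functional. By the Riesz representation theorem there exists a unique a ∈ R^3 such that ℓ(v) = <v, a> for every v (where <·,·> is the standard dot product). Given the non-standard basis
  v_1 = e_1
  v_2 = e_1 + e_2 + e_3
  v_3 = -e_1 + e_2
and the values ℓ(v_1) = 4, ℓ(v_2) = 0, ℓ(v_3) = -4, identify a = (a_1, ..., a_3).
a = (4, 0, -4)

Write a = (a_1, ..., a_3) in the standard basis. For each basis vector v_i, ℓ(v_i) = <v_i, a> is a linear equation in the a_j's. Collect the n equations into a matrix system V a = ℓ, where row i of V is v_i (expressed in the standard basis). Since V is invertible (lower-triangular with 1s on the diagonal, up to permutation), solve by back-substitution:
  V =
[[1, 0, 0],
 [1, 1, 1],
 [-1, 1, 0]]
  V a = (4, 0, -4)
Solving gives a = (4, 0, -4).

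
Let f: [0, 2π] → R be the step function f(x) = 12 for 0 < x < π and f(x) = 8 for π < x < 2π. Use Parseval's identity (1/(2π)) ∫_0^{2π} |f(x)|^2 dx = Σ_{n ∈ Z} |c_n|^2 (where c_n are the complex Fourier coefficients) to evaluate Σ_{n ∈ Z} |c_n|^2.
Σ |c_n|^2 = 104

Parseval equates the L^2 energy of f (normalised by 1/(2π)) with the ℓ^2 sum of its Fourier coefficients: (1/(2π)) ∫_0^{2π} |f|^2 = Σ |c_n|^2.
Compute the left side: (1/(2π)) [∫_0^π 12^2 dx + ∫_π^{2π} 8^2 dx] = (1/(2π)) · (144π + 64π) = (144 + 64)/2 = 104.
So Σ_{n ∈ Z} |c_n|^2 = 104.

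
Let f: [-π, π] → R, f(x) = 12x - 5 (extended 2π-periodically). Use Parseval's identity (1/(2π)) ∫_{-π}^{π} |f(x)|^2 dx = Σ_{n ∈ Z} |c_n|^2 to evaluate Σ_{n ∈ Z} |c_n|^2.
Σ |c_n|^2 = 48π^2 + 25

Expand and integrate term by term over [-π, π]:
  ∫ (12x)^2 dx = 144·(2π^3/3); ∫ 2·12·(-5)·x dx = 0 (odd integrand); ∫ (-5)^2 dx = 25·2π.
So (1/(2π)) ∫_{-π}^{π} (12x - 5)^2 dx = 144π^2/3 + 25 = 48π^2 + 25.
Parseval ⇒ Σ |c_n|^2 = 48π^2 + 25.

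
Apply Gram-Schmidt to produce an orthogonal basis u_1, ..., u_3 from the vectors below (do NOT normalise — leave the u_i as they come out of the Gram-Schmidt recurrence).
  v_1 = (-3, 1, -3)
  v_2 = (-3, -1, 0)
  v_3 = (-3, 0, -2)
Orthogonal basis:
  u_1 = (-3, 1, -3)
  u_2 = (-33/19, -27/19, 24/19)
  u_3 = (1/14, -3/14, -1/7)

Apply the Gram-Schmidt recurrence
  u_1 = v_1
  u_i = v_i − Σ_{j<i} ((v_i · u_j) / (u_j · u_j)) · u_j.

Step by step this gives:
  u_1 = (-3, 1, -3)
  u_2 = (-33/19, -27/19, 24/19)
  u_3 = (1/14, -3/14, -1/7)

Orthogonality check:
  u_2 · u_1 = 0 (should be 0)
  u_3 · u_1 = 0 (should be 0)
  u_3 · u_2 = 0 (should be 0)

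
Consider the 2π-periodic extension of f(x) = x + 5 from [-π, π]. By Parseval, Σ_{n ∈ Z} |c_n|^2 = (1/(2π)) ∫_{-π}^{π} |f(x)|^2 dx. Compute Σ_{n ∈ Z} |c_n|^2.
Σ |c_n|^2 = π^2/3 + 25

Expand and integrate term by term over [-π, π]:
  ∫ (x)^2 dx = 1·(2π^3/3); ∫ 2·1·(5)·x dx = 0 (odd integrand); ∫ 5^2 dx = 25·2π.
So (1/(2π)) ∫_{-π}^{π} (x + 5)^2 dx = 1π^2/3 + 25 = π^2/3 + 25.
Parseval ⇒ Σ |c_n|^2 = π^2/3 + 25.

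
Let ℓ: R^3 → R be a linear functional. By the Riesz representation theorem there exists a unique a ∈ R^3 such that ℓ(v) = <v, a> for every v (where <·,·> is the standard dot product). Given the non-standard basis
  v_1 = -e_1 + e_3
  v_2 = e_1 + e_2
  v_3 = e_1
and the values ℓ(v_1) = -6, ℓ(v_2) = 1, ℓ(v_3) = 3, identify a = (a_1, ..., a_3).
a = (3, -2, -3)

Write a = (a_1, ..., a_3) in the standard basis. For each basis vector v_i, ℓ(v_i) = <v_i, a> is a linear equation in the a_j's. Collect the n equations into a matrix system V a = ℓ, where row i of V is v_i (expressed in the standard basis). Since V is invertible (lower-triangular with 1s on the diagonal, up to permutation), solve by back-substitution:
  V =
[[-1, 0, 1],
 [1, 1, 0],
 [1, 0, 0]]
  V a = (-6, 1, 3)
Solving gives a = (3, -2, -3).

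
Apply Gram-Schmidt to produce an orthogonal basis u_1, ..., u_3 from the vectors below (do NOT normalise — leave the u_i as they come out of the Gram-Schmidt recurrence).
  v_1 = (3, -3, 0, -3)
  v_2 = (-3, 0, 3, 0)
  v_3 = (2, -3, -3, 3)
Orthogonal basis:
  u_1 = (3, -3, 0, -3)
  u_2 = (-2, -1, 3, -1)
  u_3 = (-2/5, -16/5, -2/5, 14/5)

Apply the Gram-Schmidt recurrence
  u_1 = v_1
  u_i = v_i − Σ_{j<i} ((v_i · u_j) / (u_j · u_j)) · u_j.

Step by step this gives:
  u_1 = (3, -3, 0, -3)
  u_2 = (-2, -1, 3, -1)
  u_3 = (-2/5, -16/5, -2/5, 14/5)

Orthogonality check:
  u_2 · u_1 = 0 (should be 0)
  u_3 · u_1 = 0 (should be 0)
  u_3 · u_2 = 0 (should be 0)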